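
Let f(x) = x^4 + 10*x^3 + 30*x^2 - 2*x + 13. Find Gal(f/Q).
4T2: V_4

The polynomial is an irreducible quartic over Q and its discriminant is 41990400 = 6480^2, a perfect square, so the Galois group is contained in A_4. The resolvent cubic y^3 - 30*y^2 - 72*y + 256 splits completely over Q, which gives the Klein four-group V_4.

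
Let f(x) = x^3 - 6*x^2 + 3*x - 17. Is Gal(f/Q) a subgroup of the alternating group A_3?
No

The polynomial is irreducible of degree 3 over Q. Its discriminant is -16767, which is not a perfect square. A Galois group lies in the alternating group exactly when the discriminant is a square in Q, so the Galois group (S_3) is not contained in A_3.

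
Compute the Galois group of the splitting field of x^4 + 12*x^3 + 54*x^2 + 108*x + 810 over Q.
The polynomial is an irreducible quartic over Q and its discriminant is 99179645184 = 314928^2, a perfect square, so the Galois group is contained in A_4. The resolvent cubic y^3 - 54*y^2 - 1944*y + 46656 splits completely over Q, which gives the Klein four-group V_4.

V_4, the Klein four-group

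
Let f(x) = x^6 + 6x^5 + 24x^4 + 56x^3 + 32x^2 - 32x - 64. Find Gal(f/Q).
The polynomial f is an irreducible sextic over Q, so G = Gal(f/Q) is one of the 16 transitive subgroups 6T1, ..., 6T16 of S_6. The discriminant of f is 870211913777152, which is not a perfect square, so G is not contained in A_6. The transitive groups of degree 6 not contained in A_6 are: C_6 (6T1, order 6), S_3 (6T2, order 6), D_6 (6T3, order 12), C_3 x S_3 (6T5, order 18), A_4 x C_2 (6T6, order 24), S_4 (6T8, order 24), S_3 x S_3 (6T9, order 36), S_4 x C_2 (6T11, order 48), (S_3 x S_3) : C_2 (6T13, order 72), PGL(2,5) (6T14, order 120), S_6 (6T16, order 720). By Dedekind's theorem, for a prime p not dividing disc(f) the degrees of the irreducible factors of f mod p form the cycle type of an element of G. Factoring f modulo the 22 such primes p <= 89 (skipping 2, 37, which divide the discriminant), each new pattern first appears at: mod 3: f = (x^3 + x^2 + x + 2)(x^3 + 2x^2 + 1), pattern 3+3; mod 5: f = (x^2 + 2)(x^2 + 2x + 3)(x^2 + 4x + 1), pattern 2+2+2; mod 17: f = (x + 4)(x + 15)(x^4 + 4x^3 + 7x^2 + 6x + 8), pattern 4+1+1; mod 67: f = (x + 10)(x + 59)(x^2 + 2x + 26)(x^2 + 2x + 66), pattern 2+2+1+1. No other pattern occurs in this range, so the set of observed cycle types is {3+3, 2+2+2, 4+1+1, 2+2+1+1}. The candidates containing elements of all these cycle types are S_4 (6T8) of order 24, S_4 x C_2 (6T11) of order 48, PGL(2,5) (6T14) of order 120, S_6 (6T16) of order 720; the others are excluded. The observed types are precisely the cycle types that occur in S_4 (6T8) (apart from the identity). Each of the other remaining candidates has further cycle types, and by the Chebotarev density theorem the matching factorization patterns would occur for a proportion of primes equal to their share of the group: S_4 x C_2 (6T11) additionally contains elements of type 6, 4+2, 2+1+1+1+1 (17 of its 48 elements, about 35% of primes); PGL(2,5) (6T14) additionally contains elements of type 6, 5+1 (44 of its 120 elements, about 37% of primes); S_6 (6T16) additionally contains elements of type 6, 5+1, 4+2, 3+2+1, 3+1+1+1, 2+1+1+1+1 (529 of its 720 elements, about 73% of primes). None of the 22 primes tested shows any such pattern (for each of these groups the chance of that is below 10^-4), which rules them out. Hence G = S_4 (6T8), of order 24.

S_4 (also written S4-)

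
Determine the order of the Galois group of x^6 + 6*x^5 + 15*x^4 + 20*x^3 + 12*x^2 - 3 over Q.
12

The degree of the splitting field over Q equals the order of the Galois group, so first determine the group. The polynomial f is an irreducible sextic over Q, so G = Gal(f/Q) is one of the 16 transitive subgroups 6T1, ..., 6T16 of S_6. The discriminant of f is 419904 = 648^2, a perfect square, so G is contained in A_6. The transitive groups of degree 6 contained in A_6 are: A_4 (6T4, order 12), S_4 (6T7, order 24), (C_3 x C_3) : C_4 (6T10, order 36), PSL(2,5) (6T12, order 60), A_6 (6T15, order 360). By Dedekind's theorem, for a prime p not dividing disc(f) the degrees of the irreducible factors of f mod p form the cycle type of an element of G. Factoring f modulo the 33 such primes p <= 149 (skipping 2, 3, which divide the discriminant), each new pattern first appears at: mod 5: f = (x^3 + 2x^2 + 4x + 2)(x^3 + 4x^2 + 3x + 1), pattern 3+3; mod 17: f = (x + 3)(x + 16)(x^2 + 2x + 8)(x^2 + 2x + 15), pattern 2+2+1+1; mod 71: f = (x + 5)(x + 6)(x + 33)(x + 40)(x + 67)(x + 68), pattern 1+1+1+1+1+1. No other pattern occurs in this range, so the set of observed cycle types is {3+3, 2+2+1+1, 1+1+1+1+1+1}. The candidates containing elements of all these cycle types are A_4 (6T4) of order 12, S_4 (6T7) of order 24, (C_3 x C_3) : C_4 (6T10) of order 36, PSL(2,5) (6T12) of order 60, A_6 (6T15) of order 360; the others are excluded. The observed types are precisely the cycle types that occur in A_4 (6T4). Each of the other remaining candidates has further cycle types, and by the Chebotarev density theorem the matching factorization patterns would occur for a proportion of primes equal to their share of the group: S_4 (6T7) additionally contains elements of type 4+2 (6 of its 24 elements, about 25% of primes); (C_3 x C_3) : C_4 (6T10) additionally contains elements of type 4+2, 3+1+1+1 (22 of its 36 elements, about 61% of primes); PSL(2,5) (6T12) additionally contains elements of type 5+1 (24 of its 60 elements, about 40% of primes); A_6 (6T15) additionally contains elements of type 5+1, 4+2, 3+1+1+1 (274 of its 360 elements, about 76% of primes). None of the 33 primes tested shows any such pattern (for each of these groups the chance of that is below 10^-4), which rules them out. Hence G = A_4 (6T4), of order 12. The Galois group A_4 (6T4) has order 12, so the splitting field has degree 12 over Q.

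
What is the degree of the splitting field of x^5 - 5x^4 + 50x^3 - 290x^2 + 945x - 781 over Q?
The degree of the splitting field over Q equals the order of the Galois group, so first determine the group. The polynomial f is an irreducible quintic over Q, so G = Gal(f/Q) is a transitive subgroup of S_5: one of C_5 (5T1, order 5), D_5 (5T2, order 10), F_20 (5T3, order 20), A_5 (5T4, order 60) or S_5 (5T5, order 120). The discriminant of f is 9333105664000000 = 96608000^2, a perfect square, so G is contained in A_5. The transitive groups of degree 5 contained in A_5 are: C_5 (5T1, order 5), D_5 (5T2, order 10), A_5 (5T4, order 60). By Dedekind's theorem, for a prime p not dividing disc(f) the degrees of the irreducible factors of f mod p form the cycle type of an element of G. Factoring f modulo the 2 such primes p <= 7 (skipping 2, 5, which divide the discriminant), each new pattern first appears at: mod 3: f = (x^5 + x^4 + 2x^3 + x^2 + 2), pattern 5; mod 7: f = (x + 1)(x + 5)(x^3 + 3x^2 + 6x + 2), pattern 3+1+1. No other pattern occurs in this range, so the set of observed cycle types is {5, 3+1+1}. Among the candidates above, the only group containing elements of all these cycle types is A_5 (5T4) — each of C_5 (5T1), D_5 (5T2) lacks at least one of them. Hence G = A_5 (5T4), of order 60. The Galois group A_5 (5T4) has order 60, so the splitting field has degree 60 over Q.

60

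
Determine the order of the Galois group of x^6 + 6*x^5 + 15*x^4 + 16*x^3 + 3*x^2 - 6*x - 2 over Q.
The degree of the splitting field over Q equals the order of the Galois group, so first determine the group. The polynomial f is an irreducible sextic over Q, so G = Gal(f/Q) is one of the 16 transitive subgroups 6T1, ..., 6T16 of S_6. The discriminant of f is 1259712, which is not a perfect square, so G is not contained in A_6. The transitive groups of degree 6 not contained in A_6 are: C_6 (6T1, order 6), S_3 (6T2, order 6), D_6 (6T3, order 12), C_3 x S_3 (6T5, order 18), A_4 x C_2 (6T6, order 24), S_4 (6T8, order 24), S_3 x S_3 (6T9, order 36), S_4 x C_2 (6T11, order 48), (S_3 x S_3) : C_2 (6T13, order 72), PGL(2,5) (6T14, order 120), S_6 (6T16, order 720). By Dedekind's theorem, for a prime p not dividing disc(f) the degrees of the irreducible factors of f mod p form the cycle type of an element of G. Factoring f modulo the 79 such primes p <= 419 (skipping 2, 3, which divide the discriminant), each new pattern first appears at: mod 5: f = (x^6 + x^5 + x^3 + 3x^2 + 4x + 3), pattern 6; mod 7: f = (x^2 + 3x + 6)(x^2 + 4x + 5)(x^2 + 6x + 6), pattern 2+2+2; mod 11: f = (x + 6)(x + 10)(x^2 + 4x + 7)(x^2 + 8x + 10), pattern 2+2+1+1; mod 13: f = (x^3 + 3x^2 + 3x + 3)(x^3 + 3x^2 + 3x + 8), pattern 3+3; mod 97: f = (x + 3)(x + 26)(x + 50)(x + 67)(x + 71)(x + 80), pattern 1+1+1+1+1+1. No other pattern occurs in this range, so the set of observed cycle types is {6, 2+2+2, 2+2+1+1, 3+3, 1+1+1+1+1+1}. The candidates containing elements of all these cycle types are D_6 (6T3) of order 12, A_4 x C_2 (6T6) of order 24, S_3 x S_3 (6T9) of order 36, S_4 x C_2 (6T11) of order 48, (S_3 x S_3) : C_2 (6T13) of order 72, PGL(2,5) (6T14) of order 120, S_6 (6T16) of order 720; the others are excluded. The observed types are precisely the cycle types that occur in D_6 (6T3). Each of the other remaining candidates has further cycle types, and by the Chebotarev density theorem the matching factorization patterns would occur for a proportion of primes equal to their share of the group: A_4 x C_2 (6T6) additionally contains elements of type 2+1+1+1+1 (3 of its 24 elements, about 12% of primes); S_3 x S_3 (6T9) additionally contains elements of type 3+1+1+1 (4 of its 36 elements, about 11% of primes); S_4 x C_2 (6T11) additionally contains elements of type 4+2, 4+1+1, 2+1+1+1+1 (15 of its 48 elements, about 31% of primes); (S_3 x S_3) : C_2 (6T13) additionally contains elements of type 4+2, 3+2+1, 3+1+1+1, 2+1+1+1+1 (40 of its 72 elements, about 56% of primes); PGL(2,5) (6T14) additionally contains elements of type 5+1, 4+1+1 (54 of its 120 elements, about 45% of primes); S_6 (6T16) additionally contains elements of type 5+1, 4+2, 4+1+1, 3+2+1, 3+1+1+1, 2+1+1+1+1 (499 of its 720 elements, about 69% of primes). None of the 79 primes tested shows any such pattern (for each of these groups the chance of that is below 10^-4), which rules them out. Hence G = D_6 (6T3), of order 12. The Galois group D_6 (6T3) has order 12, so the splitting field has degree 12 over Q.

12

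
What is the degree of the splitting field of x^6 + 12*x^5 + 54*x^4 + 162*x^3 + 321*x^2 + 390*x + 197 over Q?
The degree of the splitting field over Q equals the order of the Galois group, so first determine the group. The polynomial f is an irreducible sextic over Q, so G = Gal(f/Q) is one of the 16 transitive subgroups 6T1, ..., 6T16 of S_6. The discriminant of f is 1323222688272384 = 36376128^2, a perfect square, so G is contained in A_6. The transitive groups of degree 6 contained in A_6 are: A_4 (6T4, order 12), S_4 (6T7, order 24), (C_3 x C_3) : C_4 (6T10, order 36), PSL(2,5) (6T12, order 60), A_6 (6T15, order 360). By Dedekind's theorem, for a prime p not dividing disc(f) the degrees of the irreducible factors of f mod p form the cycle type of an element of G. Factoring f modulo the 33 such primes p <= 149 (skipping 2, 3, which divide the discriminant), each new pattern first appears at: mod 5: f = (x^3 + 3x^2 + 4x + 3)(x^3 + 4x^2 + 3x + 4), pattern 3+3; mod 17: f = (x + 2)(x + 10)(x^2 + 7x + 2)(x^2 + 10x + 13), pattern 2+2+1+1; mod 71: f = (x + 10)(x + 17)(x + 25)(x + 26)(x + 37)(x + 39), pattern 1+1+1+1+1+1. No other pattern occurs in this range, so the set of observed cycle types is {3+3, 2+2+1+1, 1+1+1+1+1+1}. The candidates containing elements of all these cycle types are A_4 (6T4) of order 12, S_4 (6T7) of order 24, (C_3 x C_3) : C_4 (6T10) of order 36, PSL(2,5) (6T12) of order 60, A_6 (6T15) of order 360; the others are excluded. The observed types are precisely the cycle types that occur in A_4 (6T4). Each of the other remaining candidates has further cycle types, and by the Chebotarev density theorem the matching factorization patterns would occur for a proportion of primes equal to their share of the group: S_4 (6T7) additionally contains elements of type 4+2 (6 of its 24 elements, about 25% of primes); (C_3 x C_3) : C_4 (6T10) additionally contains elements of type 4+2, 3+1+1+1 (22 of its 36 elements, about 61% of primes); PSL(2,5) (6T12) additionally contains elements of type 5+1 (24 of its 60 elements, about 40% of primes); A_6 (6T15) additionally contains elements of type 5+1, 4+2, 3+1+1+1 (274 of its 360 elements, about 76% of primes). None of the 33 primes tested shows any such pattern (for each of these groups the chance of that is below 10^-4), which rules them out. Hence G = A_4 (6T4), of order 12. The Galois group A_4 (6T4) has order 12, so the splitting field has degree 12 over Q.

12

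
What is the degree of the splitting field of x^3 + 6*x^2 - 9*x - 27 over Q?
3

The degree of the splitting field over Q equals the order of the Galois group, so first determine the group. The polynomial is an irreducible cubic over Q and its discriminant is 35721 = 189^2, a perfect square. For an irreducible cubic, a square discriminant forces the Galois group to be A_3, the cyclic group of order 3. The Galois group C_3 (3T1) has order 3, so the splitting field has degree 3 over Q.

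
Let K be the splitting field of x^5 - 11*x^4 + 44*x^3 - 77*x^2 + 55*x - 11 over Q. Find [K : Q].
The degree of the splitting field over Q equals the order of the Galois group, so first determine the group. The polynomial f is an irreducible quintic over Q, so G = Gal(f/Q) is a transitive subgroup of S_5: one of C_5 (5T1, order 5), D_5 (5T2, order 10), F_20 (5T3, order 20), A_5 (5T4, order 60) or S_5 (5T5, order 120). The discriminant of f is 14641 = 121^2, a perfect square, so G is contained in A_5. The transitive groups of degree 5 contained in A_5 are: C_5 (5T1, order 5), D_5 (5T2, order 10), A_5 (5T4, order 60). By Dedekind's theorem, for a prime p not dividing disc(f) the degrees of the irreducible factors of f mod p form the cycle type of an element of G. Factoring f modulo the 14 such primes p <= 47 (skipping 11, which divides the discriminant), each new pattern first appears at: mod 2: f = (x^5 + x^4 + x^2 + x + 1), pattern 5; mod 23: f = (x + 2)(x + 4)(x + 8)(x + 9)(x + 12), pattern 1+1+1+1+1. No other pattern occurs in this range, so the set of observed cycle types is {5, 1+1+1+1+1}. The candidates containing elements of all these cycle types are C_5 (5T1) of order 5, D_5 (5T2) of order 10, A_5 (5T4) of order 60; the others are excluded. The observed types are precisely the cycle types that occur in C_5 (5T1). Each of the other remaining candidates has further cycle types, and by the Chebotarev density theorem the matching factorization patterns would occur for a proportion of primes equal to their share of the group: D_5 (5T2) additionally contains elements of type 2+2+1 (5 of its 10 elements, about 50% of primes); A_5 (5T4) additionally contains elements of type 3+1+1, 2+2+1 (35 of its 60 elements, about 58% of primes). None of the 14 primes tested shows any such pattern (for each of these groups the chance of that is below 10^-4), which rules them out. Hence G = C_5 (5T1), of order 5. The Galois group C_5 (5T1) has order 5, so the splitting field has degree 5 over Q.

5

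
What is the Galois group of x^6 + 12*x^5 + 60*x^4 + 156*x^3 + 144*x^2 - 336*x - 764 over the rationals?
D_6 (order 12)

The polynomial f is an irreducible sextic over Q, so G = Gal(f/Q) is one of the 16 transitive subgroups 6T1, ..., 6T16 of S_6. The discriminant of f is 5114284084297728, which is not a perfect square, so G is not contained in A_6. The transitive groups of degree 6 not contained in A_6 are: C_6 (6T1, order 6), S_3 (6T2, order 6), D_6 (6T3, order 12), C_3 x S_3 (6T5, order 18), A_4 x C_2 (6T6, order 24), S_4 (6T8, order 24), S_3 x S_3 (6T9, order 36), S_4 x C_2 (6T11, order 48), (S_3 x S_3) : C_2 (6T13, order 72), PGL(2,5) (6T14, order 120), S_6 (6T16, order 720). By Dedekind's theorem, for a prime p not dividing disc(f) the degrees of the irreducible factors of f mod p form the cycle type of an element of G. Factoring f modulo the 79 such primes p <= 431 (skipping 2, 3, 31, 59, which divide the discriminant), each new pattern first appears at: mod 5: f = (x^2 + 2)(x^2 + 3x + 4)(x^2 + 4x + 2), pattern 2+2+2; mod 7: f = (x^3 + 6x^2 + x + 2)(x^3 + 6x^2 + 2x + 3), pattern 3+3; mod 13: f = (x^6 + 12x^5 + 8x^4 + x^2 + 2x + 3), pattern 6; mod 17: f = (x + 1)(x + 4)(x^2 + 2x + 6)(x^2 + 5x + 5), pattern 2+2+1+1; mod 127: f = (x + 9)(x + 26)(x + 49)(x + 96)(x + 98)(x + 115), pattern 1+1+1+1+1+1. No other pattern occurs in this range, so the set of observed cycle types is {2+2+2, 3+3, 6, 2+2+1+1, 1+1+1+1+1+1}. The candidates containing elements of all these cycle types are D_6 (6T3) of order 12, A_4 x C_2 (6T6) of order 24, S_3 x S_3 (6T9) of order 36, S_4 x C_2 (6T11) of order 48, (S_3 x S_3) : C_2 (6T13) of order 72, PGL(2,5) (6T14) of order 120, S_6 (6T16) of order 720; the others are excluded. The observed types are precisely the cycle types that occur in D_6 (6T3). Each of the other remaining candidates has further cycle types, and by the Chebotarev density theorem the matching factorization patterns would occur for a proportion of primes equal to their share of the group: A_4 x C_2 (6T6) additionally contains elements of type 2+1+1+1+1 (3 of its 24 elements, about 12% of primes); S_3 x S_3 (6T9) additionally contains elements of type 3+1+1+1 (4 of its 36 elements, about 11% of primes); S_4 x C_2 (6T11) additionally contains elements of type 4+2, 4+1+1, 2+1+1+1+1 (15 of its 48 elements, about 31% of primes); (S_3 x S_3) : C_2 (6T13) additionally contains elements of type 4+2, 3+2+1, 3+1+1+1, 2+1+1+1+1 (40 of its 72 elements, about 56% of primes); PGL(2,5) (6T14) additionally contains elements of type 5+1, 4+1+1 (54 of its 120 elements, about 45% of primes); S_6 (6T16) additionally contains elements of type 5+1, 4+2, 4+1+1, 3+2+1, 3+1+1+1, 2+1+1+1+1 (499 of its 720 elements, about 69% of primes). None of the 79 primes tested shows any such pattern (for each of these groups the chance of that is below 10^-4), which rules them out. Hence G = D_6 (6T3), of order 12.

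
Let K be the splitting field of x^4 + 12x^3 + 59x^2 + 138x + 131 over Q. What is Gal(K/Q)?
The polynomial is an irreducible quartic over Q and its discriminant is 2000, which is not a perfect square, so the Galois group is not contained in A_4. The resolvent cubic y^3 - 59*y^2 + 1132*y - 6992 has exactly one rational root, so the Galois group is C_4 or D_4. The quartic becomes reducible over Q(sqrt(disc)), so the group is C_4.

C_4, the cyclic group of order 4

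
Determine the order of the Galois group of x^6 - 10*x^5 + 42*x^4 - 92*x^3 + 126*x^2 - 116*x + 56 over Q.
48

The degree of the splitting field over Q equals the order of the Galois group, so first determine the group. The polynomial f is an irreducible sextic over Q, so G = Gal(f/Q) is one of the 16 transitive subgroups 6T1, ..., 6T16 of S_6. The discriminant of f is -95929008128, which is not a perfect square, so G is not contained in A_6. The transitive groups of degree 6 not contained in A_6 are: C_6 (6T1, order 6), S_3 (6T2, order 6), D_6 (6T3, order 12), C_3 x S_3 (6T5, order 18), A_4 x C_2 (6T6, order 24), S_4 (6T8, order 24), S_3 x S_3 (6T9, order 36), S_4 x C_2 (6T11, order 48), (S_3 x S_3) : C_2 (6T13, order 72), PGL(2,5) (6T14, order 120), S_6 (6T16, order 720). By Dedekind's theorem, for a prime p not dividing disc(f) the degrees of the irreducible factors of f mod p form the cycle type of an element of G. Factoring f modulo the 28 such primes p <= 127 (skipping 2, 29, 59, which divide the discriminant), each new pattern first appears at: mod 3: f = (x^3 + 2x + 2)(x^3 + 2x^2 + x + 1), pattern 3+3; mod 5: f = (x^6 + 2x^4 + 3x^3 + x^2 + 4x + 1), pattern 6; mod 7: f = (x)(x + 6)(x^4 + 5x^3 + 5x^2 + 4x + 4), pattern 4+1+1; mod 17: f = (x + 2)(x + 12)(x^2 + 3x + 5)(x^2 + 7x + 5), pattern 2+2+1+1; mod 23: f = (x^2 + 3x + 14)(x^2 + 4x + 8)(x^2 + 6x + 12), pattern 2+2+2; mod 67: f = (x^2 + 24x + 24)(x^4 + 33x^3 + 30x^2 + 4x + 47), pattern 4+2; mod 127: f = (x + 9)(x + 14)(x + 21)(x + 89)(x^2 + 111x + 58), pattern 2+1+1+1+1. No other pattern occurs in this range, so the set of observed cycle types is {3+3, 6, 4+1+1, 2+2+1+1, 2+2+2, 4+2, 2+1+1+1+1}. The candidates containing elements of all these cycle types are S_4 x C_2 (6T11) of order 48, S_6 (6T16) of order 720; the others are excluded. The observed types are precisely the cycle types that occur in S_4 x C_2 (6T11) (apart from the identity). Each of the other remaining candidates has further cycle types, and by the Chebotarev density theorem the matching factorization patterns would occur for a proportion of primes equal to their share of the group: S_6 (6T16) additionally contains elements of type 5+1, 3+2+1, 3+1+1+1 (304 of its 720 elements, about 42% of primes). None of the 28 primes tested shows any such pattern (for each of these groups the chance of that is below 10^-4), which rules them out. Hence G = S_4 x C_2 (6T11), of order 48. The Galois group S_4 x C_2 (6T11) has order 48, so the splitting field has degree 48 over Q.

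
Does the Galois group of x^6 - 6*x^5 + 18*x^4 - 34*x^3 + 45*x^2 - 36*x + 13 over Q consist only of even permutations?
No

The polynomial is irreducible of degree 6 over Q. Its discriminant is -16003008, which is not a perfect square. A Galois group lies in the alternating group exactly when the discriminant is a square in Q, so the Galois group (PGL(2,5)) is not contained in A_6.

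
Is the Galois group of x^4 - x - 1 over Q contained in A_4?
No

The polynomial is irreducible of degree 4 over Q. Its discriminant is -283, which is not a perfect square. A Galois group lies in the alternating group exactly when the discriminant is a square in Q, so the Galois group (S_4) is not contained in A_4.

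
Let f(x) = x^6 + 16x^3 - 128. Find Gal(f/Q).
The polynomial f is an irreducible sextic over Q, so G = Gal(f/Q) is one of the 16 transitive subgroups 6T1, ..., 6T16 of S_6. The discriminant of f is 5410421842378752, which is not a perfect square, so G is not contained in A_6. The transitive groups of degree 6 not contained in A_6 are: C_6 (6T1, order 6), S_3 (6T2, order 6), D_6 (6T3, order 12), C_3 x S_3 (6T5, order 18), A_4 x C_2 (6T6, order 24), S_4 (6T8, order 24), S_3 x S_3 (6T9, order 36), S_4 x C_2 (6T11, order 48), (S_3 x S_3) : C_2 (6T13, order 72), PGL(2,5) (6T14, order 120), S_6 (6T16, order 720). By Dedekind's theorem, for a prime p not dividing disc(f) the degrees of the irreducible factors of f mod p form the cycle type of an element of G. Factoring f modulo the 23 such primes p <= 97 (skipping 2, 3, which divide the discriminant), each new pattern first appears at: mod 5: f = (x^6 + x^3 + 2), pattern 6; mod 11: f = (x + 1)(x + 5)(x^2 + 6x + 3)(x^2 + 10x + 1), pattern 2+2+1+1; mod 13: f = (x + 1)(x + 3)(x + 9)(x^3 + 2), pattern 3+1+1+1; mod 31: f = (x^2 + 3x + 15)(x^2 + 13x + 13)(x^2 + 15x + 3), pattern 2+2+2; mod 97: f = (x^3 + 25)(x^3 + 88), pattern 3+3. No other pattern occurs in this range, so the set of observed cycle types is {6, 2+2+1+1, 3+1+1+1, 2+2+2, 3+3}. The candidates containing elements of all these cycle types are S_3 x S_3 (6T9) of order 36, (S_3 x S_3) : C_2 (6T13) of order 72, S_6 (6T16) of order 720; the others are excluded. The observed types are precisely the cycle types that occur in S_3 x S_3 (6T9) (apart from the identity). Each of the other remaining candidates has further cycle types, and by the Chebotarev density theorem the matching factorization patterns would occur for a proportion of primes equal to their share of the group: (S_3 x S_3) : C_2 (6T13) additionally contains elements of type 4+2, 3+2+1, 2+1+1+1+1 (36 of its 72 elements, about 50% of primes); S_6 (6T16) additionally contains elements of type 5+1, 4+2, 4+1+1, 3+2+1, 2+1+1+1+1 (459 of its 720 elements, about 64% of primes). None of the 23 primes tested shows any such pattern (for each of these groups the chance of that is below 10^-4), which rules them out. Hence G = S_3 x S_3 (6T9), of order 36.

S_3 x S_3, the direct product S_3 x S_3 in its degree-6 action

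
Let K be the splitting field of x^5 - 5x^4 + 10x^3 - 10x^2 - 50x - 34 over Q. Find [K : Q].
60

The degree of the splitting field over Q equals the order of the Galois group, so first determine the group. The polynomial f is an irreducible quintic over Q, so G = Gal(f/Q) is a transitive subgroup of S_5: one of C_5 (5T1, order 5), D_5 (5T2, order 10), F_20 (5T3, order 20), A_5 (5T4, order 60) or S_5 (5T5, order 120). The discriminant of f is 58564000000 = 242000^2, a perfect square, so G is contained in A_5. The transitive groups of degree 5 contained in A_5 are: C_5 (5T1, order 5), D_5 (5T2, order 10), A_5 (5T4, order 60). By Dedekind's theorem, for a prime p not dividing disc(f) the degrees of the irreducible factors of f mod p form the cycle type of an element of G. Factoring f modulo the 3 such primes p <= 13 (skipping 2, 5, 11, which divide the discriminant), each new pattern first appears at: mod 3: f = (x^5 + x^4 + x^3 + 2x^2 + x + 2), pattern 5; mod 13: f = (x + 4)(x + 6)(x^3 + 11x^2 + 6x + 4), pattern 3+1+1. No other pattern occurs in this range, so the set of observed cycle types is {5, 3+1+1}. Among the candidates above, the only group containing elements of all these cycle types is A_5 (5T4) — each of C_5 (5T1), D_5 (5T2) lacks at least one of them. Hence G = A_5 (5T4), of order 60. The Galois group A_5 (5T4) has order 60, so the splitting field has degree 60 over Q.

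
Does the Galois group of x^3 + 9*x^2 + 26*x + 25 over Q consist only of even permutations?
The polynomial is irreducible of degree 3 over Q. Its discriminant is -23, which is not a perfect square. A Galois group lies in the alternating group exactly when the discriminant is a square in Q, so the Galois group (S_3) is not contained in A_3.

No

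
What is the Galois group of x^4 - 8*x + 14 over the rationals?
C_4

The polynomial is an irreducible quartic over Q and its discriminant is 591872, which is not a perfect square, so the Galois group is not contained in A_4. The resolvent cubic y^3 - 56*y - 64 has exactly one rational root, so the Galois group is C_4 or D_4. The quartic becomes reducible over Q(sqrt(disc)), so the group is C_4.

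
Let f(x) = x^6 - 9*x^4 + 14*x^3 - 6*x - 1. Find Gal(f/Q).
A_4 x C_2 (order 24)

The polynomial f is an irreducible sextic over Q, so G = Gal(f/Q) is one of the 16 transitive subgroups 6T1, ..., 6T16 of S_6. The discriminant of f is -151585344, which is not a perfect square, so G is not contained in A_6. The transitive groups of degree 6 not contained in A_6 are: C_6 (6T1, order 6), S_3 (6T2, order 6), D_6 (6T3, order 12), C_3 x S_3 (6T5, order 18), A_4 x C_2 (6T6, order 24), S_4 (6T8, order 24), S_3 x S_3 (6T9, order 36), S_4 x C_2 (6T11, order 48), (S_3 x S_3) : C_2 (6T13, order 72), PGL(2,5) (6T14, order 120), S_6 (6T16, order 720). By Dedekind's theorem, for a prime p not dividing disc(f) the degrees of the irreducible factors of f mod p form the cycle type of an element of G. Factoring f modulo the 33 such primes p <= 151 (skipping 2, 3, 19, which divide the discriminant), each new pattern first appears at: mod 5: f = (x^3 + x^2 + 4x + 1)(x^3 + 4x^2 + 3x + 4), pattern 3+3; mod 7: f = (x^6 + 5x^4 + x + 6), pattern 6; mod 17: f = (x + 1)(x + 5)(x^2 + 3x + 4)(x^2 + 8x + 11), pattern 2+2+1+1; mod 71: f = (x^2 + 32x + 26)(x^2 + 50x + 31)(x^2 + 60x + 17), pattern 2+2+2; mod 107: f = (x + 16)(x + 28)(x + 64)(x + 92)(x^2 + 14x + 41), pattern 2+1+1+1+1. No other pattern occurs in this range, so the set of observed cycle types is {3+3, 6, 2+2+1+1, 2+2+2, 2+1+1+1+1}. The candidates containing elements of all these cycle types are A_4 x C_2 (6T6) of order 24, S_4 x C_2 (6T11) of order 48, (S_3 x S_3) : C_2 (6T13) of order 72, S_6 (6T16) of order 720; the others are excluded. The observed types are precisely the cycle types that occur in A_4 x C_2 (6T6) (apart from the identity). Each of the other remaining candidates has further cycle types, and by the Chebotarev density theorem the matching factorization patterns would occur for a proportion of primes equal to their share of the group: S_4 x C_2 (6T11) additionally contains elements of type 4+2, 4+1+1 (12 of its 48 elements, about 25% of primes); (S_3 x S_3) : C_2 (6T13) additionally contains elements of type 4+2, 3+2+1, 3+1+1+1 (34 of its 72 elements, about 47% of primes); S_6 (6T16) additionally contains elements of type 5+1, 4+2, 4+1+1, 3+2+1, 3+1+1+1 (484 of its 720 elements, about 67% of primes). None of the 33 primes tested shows any such pattern (for each of these groups the chance of that is below 10^-4), which rules them out. Hence G = A_4 x C_2 (6T6), of order 24.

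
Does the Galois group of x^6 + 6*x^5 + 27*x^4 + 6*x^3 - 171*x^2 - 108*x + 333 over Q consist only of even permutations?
No

The polynomial is irreducible of degree 6 over Q. Its discriminant is 407330802770688, which is not a perfect square. A Galois group lies in the alternating group exactly when the discriminant is a square in Q, so the Galois group (S_3 x S_3) is not contained in A_6.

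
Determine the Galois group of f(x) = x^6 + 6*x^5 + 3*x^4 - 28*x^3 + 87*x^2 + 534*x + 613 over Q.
The polynomial f is an irreducible sextic over Q, so G = Gal(f/Q) is one of the 16 transitive subgroups 6T1, ..., 6T16 of S_6. The discriminant of f is -7629540176166912, which is not a perfect square, so G is not contained in A_6. The transitive groups of degree 6 not contained in A_6 are: C_6 (6T1, order 6), S_3 (6T2, order 6), D_6 (6T3, order 12), C_3 x S_3 (6T5, order 18), A_4 x C_2 (6T6, order 24), S_4 (6T8, order 24), S_3 x S_3 (6T9, order 36), S_4 x C_2 (6T11, order 48), (S_3 x S_3) : C_2 (6T13, order 72), PGL(2,5) (6T14, order 120), S_6 (6T16, order 720). By Dedekind's theorem, for a prime p not dividing disc(f) the degrees of the irreducible factors of f mod p form the cycle type of an element of G. Factoring f modulo the 37 such primes p <= 173 (skipping 2, 3, 19, which divide the discriminant), each new pattern first appears at: mod 5: f = (x^6 + x^5 + 3x^4 + 2x^3 + 2x^2 + 4x + 3), pattern 6; mod 7: f = (x^3 + 3x^2 + 2x + 2)(x^3 + 3x^2 + 6x + 2), pattern 3+3; mod 17: f = (x^2 + 6)(x^2 + 7x + 3)(x^2 + 16x + 1), pattern 2+2+2; mod 37: f = (x + 2)(x + 5)(x + 14)(x + 28)(x + 33)(x + 35), pattern 1+1+1+1+1+1. No other pattern occurs in this range, so the set of observed cycle types is {6, 3+3, 2+2+2, 1+1+1+1+1+1}. The candidates containing elements of all these cycle types are C_6 (6T1) of order 6, D_6 (6T3) of order 12, C_3 x S_3 (6T5) of order 18, A_4 x C_2 (6T6) of order 24, S_3 x S_3 (6T9) of order 36, S_4 x C_2 (6T11) of order 48, (S_3 x S_3) : C_2 (6T13) of order 72, PGL(2,5) (6T14) of order 120, S_6 (6T16) of order 720; the others are excluded. The observed types are precisely the cycle types that occur in C_6 (6T1). Each of the other remaining candidates has further cycle types, and by the Chebotarev density theorem the matching factorization patterns would occur for a proportion of primes equal to their share of the group: D_6 (6T3) additionally contains elements of type 2+2+1+1 (3 of its 12 elements, about 25% of primes); C_3 x S_3 (6T5) additionally contains elements of type 3+1+1+1 (4 of its 18 elements, about 22% of primes); A_4 x C_2 (6T6) additionally contains elements of type 2+2+1+1, 2+1+1+1+1 (6 of its 24 elements, about 25% of primes); S_3 x S_3 (6T9) additionally contains elements of type 3+1+1+1, 2+2+1+1 (13 of its 36 elements, about 36% of primes); S_4 x C_2 (6T11) additionally contains elements of type 4+2, 4+1+1, 2+2+1+1, 2+1+1+1+1 (24 of its 48 elements, about 50% of primes); (S_3 x S_3) : C_2 (6T13) additionally contains elements of type 4+2, 3+2+1, 3+1+1+1, 2+2+1+1, 2+1+1+1+1 (49 of its 72 elements, about 68% of primes); PGL(2,5) (6T14) additionally contains elements of type 5+1, 4+1+1, 2+2+1+1 (69 of its 120 elements, about 58% of primes); S_6 (6T16) additionally contains elements of type 5+1, 4+2, 4+1+1, 3+2+1, 3+1+1+1, 2+2+1+1, 2+1+1+1+1 (544 of its 720 elements, about 76% of primes). None of the 37 primes tested shows any such pattern (for each of these groups the chance of that is below 10^-4), which rules them out. Hence G = C_6 (6T1), of order 6.

C_6 (order 6)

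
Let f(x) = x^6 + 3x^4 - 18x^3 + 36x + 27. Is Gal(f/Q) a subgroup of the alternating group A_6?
No

The polynomial is irreducible of degree 6 over Q. Its discriminant is -28010528989632, which is not a perfect square. A Galois group lies in the alternating group exactly when the discriminant is a square in Q, so the Galois group (PGL(2,5)) is not contained in A_6.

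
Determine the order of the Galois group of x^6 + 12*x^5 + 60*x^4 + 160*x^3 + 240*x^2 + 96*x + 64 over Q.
The degree of the splitting field over Q equals the order of the Galois group, so first determine the group. The polynomial f is an irreducible sextic over Q, so G = Gal(f/Q) is one of the 16 transitive subgroups 6T1, ..., 6T16 of S_6. The discriminant of f is -9727331052552192, which is not a perfect square, so G is not contained in A_6. The transitive groups of degree 6 not contained in A_6 are: C_6 (6T1, order 6), S_3 (6T2, order 6), D_6 (6T3, order 12), C_3 x S_3 (6T5, order 18), A_4 x C_2 (6T6, order 24), S_4 (6T8, order 24), S_3 x S_3 (6T9, order 36), S_4 x C_2 (6T11, order 48), (S_3 x S_3) : C_2 (6T13, order 72), PGL(2,5) (6T14, order 120), S_6 (6T16, order 720). By Dedekind's theorem, for a prime p not dividing disc(f) the degrees of the irreducible factors of f mod p form the cycle type of an element of G. Factoring f modulo the 27 such primes p <= 127 (skipping 2, 3, 17, 43, which divide the discriminant), each new pattern first appears at: mod 5: f = (x^6 + 2x^5 + x + 4), pattern 6; mod 7: f = (x + 4)(x^2 + 5x + 2)(x^3 + 3x^2 + 4x + 1), pattern 3+2+1; mod 11: f = (x^2 + 4)(x^4 + x^3 + x^2 + 2x + 5), pattern 4+2; mod 13: f = (x + 5)(x + 8)(x^2 + 2x + 12)(x^2 + 10x + 1), pattern 2+2+1+1; mod 61: f = (x + 21)(x + 43)(x + 55)(x + 59)(x^2 + 17x + 47), pattern 2+1+1+1+1; mod 97: f = (x + 1)(x + 75)(x + 79)(x^3 + 51x^2 + 44x + 8), pattern 3+1+1+1; mod 113: f = (x^2 + 27x + 18)(x^2 + 102x + 36)(x^2 + 109x + 28), pattern 2+2+2; mod 127: f = (x^3 + 55x^2 + 26x + 8)(x^3 + 84x^2 + 113x + 8), pattern 3+3. No other pattern occurs in this range, so the set of observed cycle types is {6, 3+2+1, 4+2, 2+2+1+1, 2+1+1+1+1, 3+1+1+1, 2+2+2, 3+3}. The candidates containing elements of all these cycle types are (S_3 x S_3) : C_2 (6T13) of order 72, S_6 (6T16) of order 720; the others are excluded. The observed types are precisely the cycle types that occur in (S_3 x S_3) : C_2 (6T13) (apart from the identity). Each of the other remaining candidates has further cycle types, and by the Chebotarev density theorem the matching factorization patterns would occur for a proportion of primes equal to their share of the group: S_6 (6T16) additionally contains elements of type 5+1, 4+1+1 (234 of its 720 elements, about 32% of primes). None of the 27 primes tested shows any such pattern (for each of these groups the chance of that is below 10^-4), which rules them out. Hence G = (S_3 x S_3) : C_2 (6T13), of order 72. The Galois group (S_3 x S_3) : C_2 (6T13) has order 72, so the splitting field has degree 72 over Q.

72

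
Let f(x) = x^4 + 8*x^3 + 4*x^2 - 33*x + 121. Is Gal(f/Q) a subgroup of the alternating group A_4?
The polynomial is irreducible of degree 4 over Q. Its discriminant is 25425125, which is not a perfect square. A Galois group lies in the alternating group exactly when the discriminant is a square in Q, so the Galois group (C_4) is not contained in A_4.

No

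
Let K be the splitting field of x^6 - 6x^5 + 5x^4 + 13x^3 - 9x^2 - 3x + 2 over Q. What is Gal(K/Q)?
6T12: PSL(2,5)

The polynomial f is an irreducible sextic over Q, so G = Gal(f/Q) is one of the 16 transitive subgroups 6T1, ..., 6T16 of S_6. The discriminant of f is 30991489 = 5567^2, a perfect square, so G is contained in A_6. The transitive groups of degree 6 contained in A_6 are: A_4 (6T4, order 12), S_4 (6T7, order 24), (C_3 x C_3) : C_4 (6T10, order 36), PSL(2,5) (6T12, order 60), A_6 (6T15, order 360). By Dedekind's theorem, for a prime p not dividing disc(f) the degrees of the irreducible factors of f mod p form the cycle type of an element of G. Factoring f modulo the 21 such primes p <= 79 (skipping 19, which divides the discriminant), each new pattern first appears at: mod 2: f = (x)(x^5 + x^3 + x^2 + x + 1), pattern 5+1; mod 7: f = (x^3 + 2x^2 + 4x + 5)(x^3 + 6x^2 + 3x + 6), pattern 3+3; mod 61: f = (x + 36)(x + 58)(x^2 + 9x + 38)(x^2 + 13x + 25), pattern 2+2+1+1. No other pattern occurs in this range, so the set of observed cycle types is {5+1, 3+3, 2+2+1+1}. The candidates containing elements of all these cycle types are PSL(2,5) (6T12) of order 60, A_6 (6T15) of order 360; the others are excluded. The observed types are precisely the cycle types that occur in PSL(2,5) (6T12) (apart from the identity). Each of the other remaining candidates has further cycle types, and by the Chebotarev density theorem the matching factorization patterns would occur for a proportion of primes equal to their share of the group: A_6 (6T15) additionally contains elements of type 4+2, 3+1+1+1 (130 of its 360 elements, about 36% of primes). None of the 21 primes tested shows any such pattern (for each of these groups the chance of that is below 10^-4), which rules them out. Hence G = PSL(2,5) (6T12), of order 60.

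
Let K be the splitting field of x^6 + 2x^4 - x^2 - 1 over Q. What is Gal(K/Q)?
The polynomial f is an irreducible sextic over Q, so G = Gal(f/Q) is one of the 16 transitive subgroups 6T1, ..., 6T16 of S_6. The discriminant of f is 153664 = 392^2, a perfect square, so G is contained in A_6. The transitive groups of degree 6 contained in A_6 are: A_4 (6T4, order 12), S_4 (6T7, order 24), (C_3 x C_3) : C_4 (6T10, order 36), PSL(2,5) (6T12, order 60), A_6 (6T15, order 360). By Dedekind's theorem, for a prime p not dividing disc(f) the degrees of the irreducible factors of f mod p form the cycle type of an element of G. Factoring f modulo the 33 such primes p <= 149 (skipping 2, 7, which divide the discriminant), each new pattern first appears at: mod 3: f = (x^3 + x^2 + 2)(x^3 + 2x^2 + 1), pattern 3+3; mod 13: f = (x + 2)(x + 11)(x^2 + 8)(x^2 + 11), pattern 2+2+1+1. No other pattern occurs in this range, so the set of observed cycle types is {3+3, 2+2+1+1}. The candidates containing elements of all these cycle types are A_4 (6T4) of order 12, S_4 (6T7) of order 24, (C_3 x C_3) : C_4 (6T10) of order 36, PSL(2,5) (6T12) of order 60, A_6 (6T15) of order 360; the others are excluded. The observed types are precisely the cycle types that occur in A_4 (6T4) (apart from the identity). Each of the other remaining candidates has further cycle types, and by the Chebotarev density theorem the matching factorization patterns would occur for a proportion of primes equal to their share of the group: S_4 (6T7) additionally contains elements of type 4+2 (6 of its 24 elements, about 25% of primes); (C_3 x C_3) : C_4 (6T10) additionally contains elements of type 4+2, 3+1+1+1 (22 of its 36 elements, about 61% of primes); PSL(2,5) (6T12) additionally contains elements of type 5+1 (24 of its 60 elements, about 40% of primes); A_6 (6T15) additionally contains elements of type 5+1, 4+2, 3+1+1+1 (274 of its 360 elements, about 76% of primes). None of the 33 primes tested shows any such pattern (for each of these groups the chance of that is below 10^-4), which rules them out. Hence G = A_4 (6T4), of order 12.

A_4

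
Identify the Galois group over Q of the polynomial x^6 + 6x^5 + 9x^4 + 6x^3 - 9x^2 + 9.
S_3 x S_3, the direct product S_3 x S_3 in its degree-6 action

The polynomial f is an irreducible sextic over Q, so G = Gal(f/Q) is one of the 16 transitive subgroups 6T1, ..., 6T16 of S_6. The discriminant of f is 297538935552, which is not a perfect square, so G is not contained in A_6. The transitive groups of degree 6 not contained in A_6 are: C_6 (6T1, order 6), S_3 (6T2, order 6), D_6 (6T3, order 12), C_3 x S_3 (6T5, order 18), A_4 x C_2 (6T6, order 24), S_4 (6T8, order 24), S_3 x S_3 (6T9, order 36), S_4 x C_2 (6T11, order 48), (S_3 x S_3) : C_2 (6T13, order 72), PGL(2,5) (6T14, order 120), S_6 (6T16, order 720). By Dedekind's theorem, for a prime p not dividing disc(f) the degrees of the irreducible factors of f mod p form the cycle type of an element of G. Factoring f modulo the 23 such primes p <= 97 (skipping 2, 3, which divide the discriminant), each new pattern first appears at: mod 5: f = (x^6 + x^5 + 4x^4 + x^3 + x^2 + 4), pattern 6; mod 11: f = (x + 7)(x + 10)(x^2 + 4x + 8)(x^2 + 7x + 2), pattern 2+2+1+1; mod 13: f = (x + 3)(x + 5)(x + 8)(x^3 + 3x^2 + 12x + 3), pattern 3+1+1+1; mod 31: f = (x^2 + 6x + 11)(x^2 + 10x + 14)(x^2 + 21x + 22), pattern 2+2+2; mod 97: f = (x^3 + 3x^2 + 30x + 3)(x^3 + 3x^2 + 67x + 3), pattern 3+3. No other pattern occurs in this range, so the set of observed cycle types is {6, 2+2+1+1, 3+1+1+1, 2+2+2, 3+3}. The candidates containing elements of all these cycle types are S_3 x S_3 (6T9) of order 36, (S_3 x S_3) : C_2 (6T13) of order 72, S_6 (6T16) of order 720; the others are excluded. The observed types are precisely the cycle types that occur in S_3 x S_3 (6T9) (apart from the identity). Each of the other remaining candidates has further cycle types, and by the Chebotarev density theorem the matching factorization patterns would occur for a proportion of primes equal to their share of the group: (S_3 x S_3) : C_2 (6T13) additionally contains elements of type 4+2, 3+2+1, 2+1+1+1+1 (36 of its 72 elements, about 50% of primes); S_6 (6T16) additionally contains elements of type 5+1, 4+2, 4+1+1, 3+2+1, 2+1+1+1+1 (459 of its 720 elements, about 64% of primes). None of the 23 primes tested shows any such pattern (for each of these groups the chance of that is below 10^-4), which rules them out. Hence G = S_3 x S_3 (6T9), of order 36.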